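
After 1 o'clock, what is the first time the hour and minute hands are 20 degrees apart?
At t minutes past 1:00, the hour hand is at 30 x 1 + 0.5t degrees and the minute hand is at 6t degrees.
The smaller angle between them is 20 degrees when |30H - 5.5t| = 20 or |30H - 5.5t| = 340.
With H = 1, solve 30 x 1 - 5.5t = +/- target for each target:
  t = (30 x 1 - 20) / 5.5 = 1.82
  t = (30 x 1 + 20) / 5.5 = 9.09
  t = (30 x 1 - 340) / 5.5 = -56.36 (outside (0, 60))
  t = (30 x 1 + 340) / 5.5 = 67.27 (outside (0, 60))
Valid solutions in (0, 60): {1.82, 9.09} minutes.
The first occurrence is t = 1.82 minutes.
The hands form a 20-degree angle at 1.82 minutes past 1:00.

Final answer: 1.82 minutes past 1:00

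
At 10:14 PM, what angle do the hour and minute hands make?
Hour hand position: 10 x 30 + 14 x 0.5 = 307 degrees
Minute hand position: 14 x 6 = 84 degrees
Difference: |307 - 84| = 223 degrees
Since 223 > 180, the smaller angle is 360 - 223 = 137 degrees

Final answer: 137 degrees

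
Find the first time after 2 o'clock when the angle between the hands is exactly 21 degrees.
At t minutes past 2:00, the hour hand is at 30 x 2 + 0.5t degrees and the minute hand is at 6t degrees.
The smaller angle between them is 21 degrees when |30H - 5.5t| = 21 or |30H - 5.5t| = 339.
With H = 2, solve 30 x 2 - 5.5t = +/- target for each target:
  t = (30 x 2 - 21) / 5.5 = 7.09
  t = (30 x 2 + 21) / 5.5 = 14.73
  t = (30 x 2 - 339) / 5.5 = -50.73 (outside (0, 60))
  t = (30 x 2 + 339) / 5.5 = 72.55 (outside (0, 60))
Valid solutions in (0, 60): {7.09, 14.73} minutes.
The first occurrence is t = 7.09 minutes.
The hands form a 21-degree angle at 7.09 minutes past 2:00.

Final answer: 7.09 minutes past 2:00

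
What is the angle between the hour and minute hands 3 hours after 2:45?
First find the time 3 hours after 2:45.
Total minutes: 2 x 60 + 45 + 3 x 60 + 0 = 345.
345 mod 720 = 345 minutes = 5:45.
Now compute the angle at 5:45:
Hour hand: 5 x 30 + 45 x 0.5 = 172.5 degrees
Minute hand: 45 x 6 = 270 degrees
Difference: |172.5 - 270| = 97.5 degrees
The angle is 97.5 degrees

Final answer: 97.5 degrees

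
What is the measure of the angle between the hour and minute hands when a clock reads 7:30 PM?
Hour hand position: 7 x 30 + 30 x 0.5 = 225 degrees
Minute hand position: 30 x 6 = 180 degrees
Difference: |225 - 180| = 45 degrees
The angle between the hands is 45 degrees

Final answer: 45 degrees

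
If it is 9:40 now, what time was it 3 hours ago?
Starting time: 9:40 = 580 total minutes past 12:00
Subtracting: 3 hours = 180 minutes
580 - 180 = 400 minutes
= 6 hours and 40 minutes past 12:00 = 6:40

Final answer: 6:40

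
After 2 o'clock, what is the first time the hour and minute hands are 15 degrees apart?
At t minutes past 2:00, the hour hand is at 30 x 2 + 0.5t degrees and the minute hand is at 6t degrees.
The smaller angle between them is 15 degrees when |30H - 5.5t| = 15 or |30H - 5.5t| = 345.
With H = 2, solve 30 x 2 - 5.5t = +/- target for each target:
  t = (30 x 2 - 15) / 5.5 = 8.18
  t = (30 x 2 + 15) / 5.5 = 13.64
  t = (30 x 2 - 345) / 5.5 = -51.82 (outside (0, 60))
  t = (30 x 2 + 345) / 5.5 = 73.64 (outside (0, 60))
Valid solutions in (0, 60): {8.18, 13.64} minutes.
The first occurrence is t = 8.18 minutes.
The hands form a 15-degree angle at 8.18 minutes past 2:00.

Final answer: 8.18 minutes past 2:00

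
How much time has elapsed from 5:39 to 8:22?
From 5:39 to 8:22:
(8 x 60 + 22) - (5 x 60 + 39) = 502 - 339 = 163 minutes
= 2 hours and 43 minutes

Final answer: 2 hours and 43 minutes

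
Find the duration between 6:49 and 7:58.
From 6:49 to 7:58:
(7 x 60 + 58) - (6 x 60 + 49) = 478 - 409 = 69 minutes
= 1 hour and 9 minutes

Final answer: 1 hour and 9 minutes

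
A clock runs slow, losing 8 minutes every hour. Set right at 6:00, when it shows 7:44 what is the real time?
For every 60 true minutes, the faulty clock advances 52 minutes, so 1 faulty-clock minute corresponds to 60/52 true minutes.
From 6:00 to 7:44 on the faulty dial is 104 minutes.
True elapsed: 104 x 60/52 = 120 minutes = 2 hours.
True time: 6:00 + 2 hours = 8:00.

Final answer: 8:00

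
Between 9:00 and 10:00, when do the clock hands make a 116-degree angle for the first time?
At t minutes past 9:00, the hour hand is at 30 x 9 + 0.5t degrees and the minute hand is at 6t degrees.
The smaller angle between them is 116 degrees when |30H - 5.5t| = 116 or |30H - 5.5t| = 244.
With H = 9, solve 30 x 9 - 5.5t = +/- target for each target:
  t = (30 x 9 - 116) / 5.5 = 28
  t = (30 x 9 + 116) / 5.5 = 70.18 (outside (0, 60))
  t = (30 x 9 - 244) / 5.5 = 4.73
  t = (30 x 9 + 244) / 5.5 = 93.45 (outside (0, 60))
Valid solutions in (0, 60): {4.73, 28} minutes.
The first occurrence is t = 4.73 minutes.
The hands form a 116-degree angle at 4.73 minutes past 9:00.

Final answer: 4.73 minutes past 9:00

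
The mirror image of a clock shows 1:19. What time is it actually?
Reflection across the vertical (12-6) axis maps a hand at angle A degrees to (360 - A) degrees, which sends a reading of T minutes past 12:00 to (720 - T) minutes past 12:00.
Mirror reads 1:19 = 79 minutes past 12:00.
Actual time: (720 - 79) mod 720 = 641 minutes = 10:41.

Final answer: 10:41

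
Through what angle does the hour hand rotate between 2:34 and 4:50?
The hour hand moves 0.5 degrees per minute.
Time elapsed: 4:50 - 2:34 = 136 minutes
Angular displacement: 136 x 0.5 = 68 degrees

Final answer: 68 degrees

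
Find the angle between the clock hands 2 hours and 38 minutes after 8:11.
First find the time 2 hours and 38 minutes after 8:11.
Total minutes: 8 x 60 + 11 + 2 x 60 + 38 = 649.
649 mod 720 = 649 minutes = 10:49.
Now compute the angle at 10:49:
Hour hand: 10 x 30 + 49 x 0.5 = 324.5 degrees
Minute hand: 49 x 6 = 294 degrees
Difference: |324.5 - 294| = 30.5 degrees
The angle is 30.5 degrees

Final answer: 30.5 degrees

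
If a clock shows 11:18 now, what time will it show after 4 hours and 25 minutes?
Starting time: 11:18
Adding 25 minutes to 18 minutes: 18 + 25 = 43 minutes
Adding 4 hours: 11 + 4 = 15 - 12 = 3
Final time: 3:43

Final answer: 3:43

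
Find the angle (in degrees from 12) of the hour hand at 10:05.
The hour hand moves 30 degrees per hour and 0.5 degrees per minute.
At 10:05: (10) x 30 + 5 x 0.5 = 300 + 2.5 = 302.5 degrees

Final answer: 302.5 degrees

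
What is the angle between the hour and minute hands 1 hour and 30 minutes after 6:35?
First find the time 1 hour and 30 minutes after 6:35.
Total minutes: 6 x 60 + 35 + 1 x 60 + 30 = 485.
485 mod 720 = 485 minutes = 8:05.
Now compute the angle at 8:05:
Hour hand: 8 x 30 + 5 x 0.5 = 242.5 degrees
Minute hand: 5 x 6 = 30 degrees
Difference: |242.5 - 30| = 212.5 degrees
Smaller angle: 360 - 212.5 = 147.5 degrees

Final answer: 147.5 degrees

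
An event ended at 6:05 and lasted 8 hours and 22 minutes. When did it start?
Starting time: 6:05 = 365 total minutes past 12:00
Subtracting: 8 hours and 22 minutes = 502 minutes
365 - 502 = -137 (negative, add 12 hours = 720) = 583 minutes
= 9 hours and 43 minutes past 12:00 = 9:43

Final answer: 9:43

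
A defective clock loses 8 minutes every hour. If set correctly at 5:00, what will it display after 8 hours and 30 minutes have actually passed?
For every 60 true minutes, the faulty clock advances 60 - 8 = 52 minutes.
True elapsed: 8 hours and 30 minutes = 510 minutes.
Faulty clock advances: 510 x 52/60 = 442 minutes (drift: 68 minutes behind).
Shown time: 5:00 + 442 minutes = 12:22.

Final answer: 12:22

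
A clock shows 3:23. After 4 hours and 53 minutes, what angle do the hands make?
First find the time 4 hours and 53 minutes after 3:23.
Total minutes: 3 x 60 + 23 + 4 x 60 + 53 = 496.
496 mod 720 = 496 minutes = 8:16.
Now compute the angle at 8:16:
Hour hand: 8 x 30 + 16 x 0.5 = 248 degrees
Minute hand: 16 x 6 = 96 degrees
Difference: |248 - 96| = 152 degrees
The angle is 152 degrees

Final answer: 152 degrees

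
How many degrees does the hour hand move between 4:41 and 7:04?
The hour hand moves 0.5 degrees per minute.
Time elapsed: 7:04 - 4:41 = 143 minutes
Angular displacement: 143 x 0.5 = 71.5 degrees

Final answer: 71.5 degrees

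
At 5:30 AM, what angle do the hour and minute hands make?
Hour hand position: 5 x 30 + 30 x 0.5 = 165 degrees
Minute hand position: 30 x 6 = 180 degrees
Difference: |165 - 180| = 15 degrees
The angle between the hands is 15 degrees

Final answer: 15 degrees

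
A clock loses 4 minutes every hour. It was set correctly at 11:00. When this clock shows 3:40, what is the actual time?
For every 60 true minutes, the faulty clock advances 56 minutes, so 1 faulty-clock minute corresponds to 60/56 true minutes.
From 11:00 to 3:40 on the faulty dial is 280 minutes.
True elapsed: 280 x 60/56 = 300 minutes = 5 hours.
True time: 11:00 + 5 hours = 4:00.

Final answer: 4:00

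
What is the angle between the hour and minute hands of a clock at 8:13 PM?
Hour hand position: 8 x 30 + 13 x 0.5 = 246.5 degrees
Minute hand position: 13 x 6 = 78 degrees
Difference: |246.5 - 78| = 168.5 degrees
The angle between the hands is 168.5 degrees

Final answer: 168.5 degrees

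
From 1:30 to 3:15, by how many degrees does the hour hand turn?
The hour hand moves 0.5 degrees per minute.
Time elapsed: 3:15 - 1:30 = 105 minutes
Angular displacement: 105 x 0.5 = 52.5 degrees

Final answer: 52.5 degrees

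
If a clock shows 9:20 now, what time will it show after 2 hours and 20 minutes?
Starting time: 9:20
Adding 20 minutes to 20 minutes: 20 + 20 = 40 minutes
Adding 2 hours: 9 + 2 = 11
Final time: 11:40

Final answer: 11:40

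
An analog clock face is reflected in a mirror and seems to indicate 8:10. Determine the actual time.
Reflection across the vertical (12-6) axis maps a hand at angle A degrees to (360 - A) degrees, which sends a reading of T minutes past 12:00 to (720 - T) minutes past 12:00.
Mirror reads 8:10 = 490 minutes past 12:00.
Actual time: (720 - 490) mod 720 = 230 minutes = 3:50.

Final answer: 3:50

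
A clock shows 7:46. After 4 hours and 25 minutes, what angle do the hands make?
First find the time 4 hours and 25 minutes after 7:46.
Total minutes: 7 x 60 + 46 + 4 x 60 + 25 = 731.
731 mod 720 = 11 minutes = 12:11.
Now compute the angle at 12:11:
Hour hand: 0 x 30 + 11 x 0.5 = 5.5 degrees
Minute hand: 11 x 6 = 66 degrees
Difference: |5.5 - 66| = 60.5 degrees
The angle is 60.5 degrees

Final answer: 60.5 degrees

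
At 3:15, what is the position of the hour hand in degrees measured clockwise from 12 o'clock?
The hour hand moves 30 degrees per hour and 0.5 degrees per minute.
At 3:15: (3) x 30 + 15 x 0.5 = 90 + 7.5 = 97.5 degrees

Final answer: 97.5 degrees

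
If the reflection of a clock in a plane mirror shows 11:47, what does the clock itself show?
Reflection across the vertical (12-6) axis maps a hand at angle A degrees to (360 - A) degrees, which sends a reading of T minutes past 12:00 to (720 - T) minutes past 12:00.
Mirror reads 11:47 = 707 minutes past 12:00.
Actual time: (720 - 707) mod 720 = 13 minutes = 12:13.

Final answer: 12:13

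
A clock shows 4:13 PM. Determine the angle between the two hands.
Hour hand position: 4 x 30 + 13 x 0.5 = 126.5 degrees
Minute hand position: 13 x 6 = 78 degrees
Difference: |126.5 - 78| = 48.5 degrees
The angle between the hands is 48.5 degrees

Final answer: 48.5 degrees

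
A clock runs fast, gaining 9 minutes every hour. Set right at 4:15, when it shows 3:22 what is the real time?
For every 60 true minutes, the faulty clock advances 69 minutes, so 1 faulty-clock minute corresponds to 60/69 true minutes.
From 4:15 to 3:22 on the faulty dial is 667 minutes.
True elapsed: 667 x 60/69 = 580 minutes = 9 hours and 40 minutes.
True time: 4:15 + 9 hours and 40 minutes = 1:55.

Final answer: 1:55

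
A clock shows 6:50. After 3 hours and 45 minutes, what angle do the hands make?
First find the time 3 hours and 45 minutes after 6:50.
Total minutes: 6 x 60 + 50 + 3 x 60 + 45 = 635.
635 mod 720 = 635 minutes = 10:35.
Now compute the angle at 10:35:
Hour hand: 10 x 30 + 35 x 0.5 = 317.5 degrees
Minute hand: 35 x 6 = 210 degrees
Difference: |317.5 - 210| = 107.5 degrees
The angle is 107.5 degrees

Final answer: 107.5 degrees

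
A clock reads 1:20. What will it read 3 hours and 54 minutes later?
Starting time: 1:20
Adding 54 minutes to 20 minutes: 20 + 54 = 74 minutes = 1 hour and 14 minutes
Adding 3 hours: 1 + 3 + 1 (carry) = 5
Final time: 5:14

Final answer: 5:14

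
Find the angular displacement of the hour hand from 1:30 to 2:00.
The hour hand moves 0.5 degrees per minute.
Time elapsed: 2:00 - 1:30 = 30 minutes
Angular displacement: 30 x 0.5 = 15 degrees

Final answer: 15 degrees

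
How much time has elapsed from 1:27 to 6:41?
From 1:27 to 6:41:
(6 x 60 + 41) - (1 x 60 + 27) = 401 - 87 = 314 minutes
= 5 hours and 14 minutes

Final answer: 5 hours and 14 minutes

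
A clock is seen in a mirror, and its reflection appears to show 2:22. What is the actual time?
Reflection across the vertical (12-6) axis maps a hand at angle A degrees to (360 - A) degrees, which sends a reading of T minutes past 12:00 to (720 - T) minutes past 12:00.
Mirror reads 2:22 = 142 minutes past 12:00.
Actual time: (720 - 142) mod 720 = 578 minutes = 9:38.

Final answer: 9:38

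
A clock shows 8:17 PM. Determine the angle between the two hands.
Hour hand position: 8 x 30 + 17 x 0.5 = 248.5 degrees
Minute hand position: 17 x 6 = 102 degrees
Difference: |248.5 - 102| = 146.5 degrees
The angle between the hands is 146.5 degrees

Final answer: 146.5 degrees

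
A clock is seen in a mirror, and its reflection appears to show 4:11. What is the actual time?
Reflection across the vertical (12-6) axis maps a hand at angle A degrees to (360 - A) degrees, which sends a reading of T minutes past 12:00 to (720 - T) minutes past 12:00.
Mirror reads 4:11 = 251 minutes past 12:00.
Actual time: (720 - 251) mod 720 = 469 minutes = 7:49.

Final answer: 7:49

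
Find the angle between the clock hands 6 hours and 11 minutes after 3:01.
First find the time 6 hours and 11 minutes after 3:01.
Total minutes: 3 x 60 + 1 + 6 x 60 + 11 = 552.
552 mod 720 = 552 minutes = 9:12.
Now compute the angle at 9:12:
Hour hand: 9 x 30 + 12 x 0.5 = 276 degrees
Minute hand: 12 x 6 = 72 degrees
Difference: |276 - 72| = 204 degrees
Smaller angle: 360 - 204 = 156 degrees

Final answer: 156 degrees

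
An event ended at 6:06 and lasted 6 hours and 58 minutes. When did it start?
Starting time: 6:06 = 366 total minutes past 12:00
Subtracting: 6 hours and 58 minutes = 418 minutes
366 - 418 = -52 (negative, add 12 hours = 720) = 668 minutes
= 11 hours and 8 minutes past 12:00 = 11:08

Final answer: 11:08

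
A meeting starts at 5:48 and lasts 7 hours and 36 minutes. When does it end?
Starting time: 5:48
Adding 36 minutes to 48 minutes: 48 + 36 = 84 minutes = 1 hour and 24 minutes
Adding 7 hours: 5 + 7 + 1 (carry) = 13 - 12 = 1
Final time: 1:24

Final answer: 1:24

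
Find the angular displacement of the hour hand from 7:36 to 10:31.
The hour hand moves 0.5 degrees per minute.
Time elapsed: 10:31 - 7:36 = 175 minutes
Angular displacement: 175 x 0.5 = 87.5 degrees

Final answer: 87.5 degrees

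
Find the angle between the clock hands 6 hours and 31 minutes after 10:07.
First find the time 6 hours and 31 minutes after 10:07.
Total minutes: 10 x 60 + 7 + 6 x 60 + 31 = 998.
998 mod 720 = 278 minutes = 4:38.
Now compute the angle at 4:38:
Hour hand: 4 x 30 + 38 x 0.5 = 139 degrees
Minute hand: 38 x 6 = 228 degrees
Difference: |139 - 228| = 89 degrees
The angle is 89 degrees

Final answer: 89 degrees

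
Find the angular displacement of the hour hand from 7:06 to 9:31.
The hour hand moves 0.5 degrees per minute.
Time elapsed: 9:31 - 7:06 = 145 minutes
Angular displacement: 145 x 0.5 = 72.5 degrees

Final answer: 72.5 degrees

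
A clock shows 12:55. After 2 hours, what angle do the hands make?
First find the time 2 hours after 12:55.
Total minutes: 12 x 60 + 55 + 2 x 60 + 0 = 895.
895 mod 720 = 175 minutes = 2:55.
Now compute the angle at 2:55:
Hour hand: 2 x 30 + 55 x 0.5 = 87.5 degrees
Minute hand: 55 x 6 = 330 degrees
Difference: |87.5 - 330| = 242.5 degrees
Smaller angle: 360 - 242.5 = 117.5 degrees

Final answer: 117.5 degrees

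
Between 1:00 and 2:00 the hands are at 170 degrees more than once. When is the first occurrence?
At t minutes past 1:00, the hour hand is at 30 x 1 + 0.5t degrees and the minute hand is at 6t degrees.
The smaller angle between them is 170 degrees when |30H - 5.5t| = 170 or |30H - 5.5t| = 190.
With H = 1, solve 30 x 1 - 5.5t = +/- target for each target:
  t = (30 x 1 - 170) / 5.5 = -25.45 (outside (0, 60))
  t = (30 x 1 + 170) / 5.5 = 36.36
  t = (30 x 1 - 190) / 5.5 = -29.09 (outside (0, 60))
  t = (30 x 1 + 190) / 5.5 = 40
Valid solutions in (0, 60): {36.36, 40} minutes.
The first occurrence is t = 36.36 minutes.
The hands form a 170-degree angle at 36.36 minutes past 1:00.

Final answer: 36.36 minutes past 1:00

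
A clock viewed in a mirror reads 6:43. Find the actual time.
Reflection across the vertical (12-6) axis maps a hand at angle A degrees to (360 - A) degrees, which sends a reading of T minutes past 12:00 to (720 - T) minutes past 12:00.
Mirror reads 6:43 = 403 minutes past 12:00.
Actual time: (720 - 403) mod 720 = 317 minutes = 5:17.

Final answer: 5:17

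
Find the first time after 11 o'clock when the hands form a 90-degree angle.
At t minutes past 11:00, the hour hand is at 30 x 11 + 0.5t degrees and the minute hand is at 6t degrees.
The smaller angle between them is 90 degrees when |30H - 5.5t| = 90 or |30H - 5.5t| = 270.
With H = 11, solve 30 x 11 - 5.5t = +/- target for each target:
  t = (30 x 11 - 90) / 5.5 = 43.64
  t = (30 x 11 + 90) / 5.5 = 76.36 (outside (0, 60))
  t = (30 x 11 - 270) / 5.5 = 10.91
  t = (30 x 11 + 270) / 5.5 = 109.09 (outside (0, 60))
Valid solutions in (0, 60): {10.91, 43.64} minutes.
First occurrence: t = 10.91 minutes.
The hands are at right angles at 10.91 minutes past 11:00.

Final answer: 10.91 minutes past 11:00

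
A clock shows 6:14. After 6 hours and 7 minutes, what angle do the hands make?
First find the time 6 hours and 7 minutes after 6:14.
Total minutes: 6 x 60 + 14 + 6 x 60 + 7 = 741.
741 mod 720 = 21 minutes = 12:21.
Now compute the angle at 12:21:
Hour hand: 0 x 30 + 21 x 0.5 = 10.5 degrees
Minute hand: 21 x 6 = 126 degrees
Difference: |10.5 - 126| = 115.5 degrees
The angle is 115.5 degrees

Final answer: 115.5 degrees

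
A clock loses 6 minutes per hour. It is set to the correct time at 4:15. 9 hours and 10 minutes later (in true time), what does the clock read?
For every 60 true minutes, the faulty clock advances 60 - 6 = 54 minutes.
True elapsed: 9 hours and 10 minutes = 550 minutes.
Faulty clock advances: 550 x 54/60 = 495 minutes (drift: 55 minutes behind).
Shown time: 4:15 + 495 minutes = 12:30.

Final answer: 12:30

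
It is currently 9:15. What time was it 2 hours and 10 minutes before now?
Starting time: 9:15 = 555 total minutes past 12:00
Subtracting: 2 hours and 10 minutes = 130 minutes
555 - 130 = 425 minutes
= 7 hours and 5 minutes past 12:00 = 7:05

Final answer: 7:05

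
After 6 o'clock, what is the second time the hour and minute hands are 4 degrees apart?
At t minutes past 6:00, the hour hand is at 30 x 6 + 0.5t degrees and the minute hand is at 6t degrees.
The smaller angle between them is 4 degrees when |30H - 5.5t| = 4 or |30H - 5.5t| = 356.
With H = 6, solve 30 x 6 - 5.5t = +/- target for each target:
  t = (30 x 6 - 4) / 5.5 = 32
  t = (30 x 6 + 4) / 5.5 = 33.45
  t = (30 x 6 - 356) / 5.5 = -32 (outside (0, 60))
  t = (30 x 6 + 356) / 5.5 = 97.45 (outside (0, 60))
Valid solutions in (0, 60): {32, 33.45} minutes.
The second occurrence is t = 33.45 minutes.
The hands form a 4-degree angle at 33.45 minutes past 6:00.

Final answer: 33.45 minutes past 6:00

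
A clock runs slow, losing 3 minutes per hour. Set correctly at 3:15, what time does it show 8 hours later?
For every 60 true minutes, the faulty clock advances 60 - 3 = 57 minutes.
True elapsed: 8 hours = 480 minutes.
Faulty clock advances: 480 x 57/60 = 456 minutes (drift: 24 minutes behind).
Shown time: 3:15 + 456 minutes = 10:51.

Final answer: 10:51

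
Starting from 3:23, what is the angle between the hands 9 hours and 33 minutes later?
First find the time 9 hours and 33 minutes after 3:23.
Total minutes: 3 x 60 + 23 + 9 x 60 + 33 = 776.
776 mod 720 = 56 minutes = 12:56.
Now compute the angle at 12:56:
Hour hand: 0 x 30 + 56 x 0.5 = 28 degrees
Minute hand: 56 x 6 = 336 degrees
Difference: |28 - 336| = 308 degrees
Smaller angle: 360 - 308 = 52 degrees

Final answer: 52 degrees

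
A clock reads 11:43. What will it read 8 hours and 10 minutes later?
Starting time: 11:43
Adding 10 minutes to 43 minutes: 43 + 10 = 53 minutes
Adding 8 hours: 11 + 8 = 19 - 12 = 7
Final time: 7:53

Final answer: 7:53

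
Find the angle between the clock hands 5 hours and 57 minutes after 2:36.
First find the time 5 hours and 57 minutes after 2:36.
Total minutes: 2 x 60 + 36 + 5 x 60 + 57 = 513.
513 mod 720 = 513 minutes = 8:33.
Now compute the angle at 8:33:
Hour hand: 8 x 30 + 33 x 0.5 = 256.5 degrees
Minute hand: 33 x 6 = 198 degrees
Difference: |256.5 - 198| = 58.5 degrees
The angle is 58.5 degrees

Final answer: 58.5 degrees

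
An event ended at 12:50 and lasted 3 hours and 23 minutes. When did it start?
Starting time: 12:50 = 50 total minutes past 12:00
Subtracting: 3 hours and 23 minutes = 203 minutes
50 - 203 = -153 (negative, add 12 hours = 720) = 567 minutes
= 9 hours and 27 minutes past 12:00 = 9:27

Final answer: 9:27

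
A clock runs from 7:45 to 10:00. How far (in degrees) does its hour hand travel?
The hour hand moves 0.5 degrees per minute.
Time elapsed: 10:00 - 7:45 = 135 minutes
Angular displacement: 135 x 0.5 = 67.5 degrees

Final answer: 67.5 degrees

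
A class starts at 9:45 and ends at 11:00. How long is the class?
From 9:45 to 11:00:
(11 x 60 + 0) - (9 x 60 + 45) = 660 - 585 = 75 minutes
= 1 hour and 15 minutes

Final answer: 1 hour and 15 minutes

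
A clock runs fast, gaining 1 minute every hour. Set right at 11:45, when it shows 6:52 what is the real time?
For every 60 true minutes, the faulty clock advances 61 minutes, so 1 faulty-clock minute corresponds to 60/61 true minutes.
From 11:45 to 6:52 on the faulty dial is 427 minutes.
True elapsed: 427 x 60/61 = 420 minutes = 7 hours.
True time: 11:45 + 7 hours = 6:45.

Final answer: 6:45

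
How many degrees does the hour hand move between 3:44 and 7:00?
The hour hand moves 0.5 degrees per minute.
Time elapsed: 7:00 - 3:44 = 196 minutes
Angular displacement: 196 x 0.5 = 98 degrees

Final answer: 98 degrees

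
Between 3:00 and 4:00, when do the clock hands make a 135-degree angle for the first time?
At t minutes past 3:00, the hour hand is at 30 x 3 + 0.5t degrees and the minute hand is at 6t degrees.
The smaller angle between them is 135 degrees when |30H - 5.5t| = 135 or |30H - 5.5t| = 225.
With H = 3, solve 30 x 3 - 5.5t = +/- target for each target:
  t = (30 x 3 - 135) / 5.5 = -8.18 (outside (0, 60))
  t = (30 x 3 + 135) / 5.5 = 40.91
  t = (30 x 3 - 225) / 5.5 = -24.55 (outside (0, 60))
  t = (30 x 3 + 225) / 5.5 = 57.27
Valid solutions in (0, 60): {40.91, 57.27} minutes.
The first occurrence is t = 40.91 minutes.
The hands form a 135-degree angle at 40.91 minutes past 3:00.

Final answer: 40.91 minutes past 3:00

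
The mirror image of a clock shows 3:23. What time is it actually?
Reflection across the vertical (12-6) axis maps a hand at angle A degrees to (360 - A) degrees, which sends a reading of T minutes past 12:00 to (720 - T) minutes past 12:00.
Mirror reads 3:23 = 203 minutes past 12:00.
Actual time: (720 - 203) mod 720 = 517 minutes = 8:37.

Final answer: 8:37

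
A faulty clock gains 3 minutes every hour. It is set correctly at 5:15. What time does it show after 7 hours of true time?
For every 60 true minutes, the faulty clock advances 60 + 3 = 63 minutes.
True elapsed: 7 hours = 420 minutes.
Faulty clock advances: 420 x 63/60 = 441 minutes (drift: 21 minutes ahead).
Shown time: 5:15 + 441 minutes = 12:36.

Final answer: 12:36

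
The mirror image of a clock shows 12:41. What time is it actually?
Reflection across the vertical (12-6) axis maps a hand at angle A degrees to (360 - A) degrees, which sends a reading of T minutes past 12:00 to (720 - T) minutes past 12:00.
Mirror reads 12:41 = 41 minutes past 12:00.
Actual time: (720 - 41) mod 720 = 679 minutes = 11:19.

Final answer: 11:19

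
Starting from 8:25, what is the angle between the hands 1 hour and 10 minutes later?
First find the time 1 hour and 10 minutes after 8:25.
Total minutes: 8 x 60 + 25 + 1 x 60 + 10 = 575.
575 mod 720 = 575 minutes = 9:35.
Now compute the angle at 9:35:
Hour hand: 9 x 30 + 35 x 0.5 = 287.5 degrees
Minute hand: 35 x 6 = 210 degrees
Difference: |287.5 - 210| = 77.5 degrees
The angle is 77.5 degrees

Final answer: 77.5 degrees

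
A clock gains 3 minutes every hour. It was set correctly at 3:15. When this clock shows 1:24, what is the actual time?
For every 60 true minutes, the faulty clock advances 63 minutes, so 1 faulty-clock minute corresponds to 60/63 true minutes.
From 3:15 to 1:24 on the faulty dial is 609 minutes.
True elapsed: 609 x 60/63 = 580 minutes = 9 hours and 40 minutes.
True time: 3:15 + 9 hours and 40 minutes = 12:55.

Final answer: 12:55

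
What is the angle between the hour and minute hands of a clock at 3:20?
Hour hand position: 3 x 30 + 20 x 0.5 = 100 degrees
Minute hand position: 20 x 6 = 120 degrees
Difference: |100 - 120| = 20 degrees
The angle between the hands is 20 degrees

Final answer: 20 degrees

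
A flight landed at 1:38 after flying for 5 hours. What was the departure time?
Starting time: 1:38 = 98 total minutes past 12:00
Subtracting: 5 hours = 300 minutes
98 - 300 = -202 (negative, add 12 hours = 720) = 518 minutes
= 8 hours and 38 minutes past 12:00 = 8:38

Final answer: 8:38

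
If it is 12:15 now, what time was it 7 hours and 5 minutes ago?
Starting time: 12:15 = 15 total minutes past 12:00
Subtracting: 7 hours and 5 minutes = 425 minutes
15 - 425 = -410 (negative, add 12 hours = 720) = 310 minutes
= 5 hours and 10 minutes past 12:00 = 5:10

Final answer: 5:10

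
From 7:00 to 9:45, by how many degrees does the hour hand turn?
The hour hand moves 0.5 degrees per minute.
Time elapsed: 9:45 - 7:00 = 165 minutes
Angular displacement: 165 x 0.5 = 82.5 degrees

Final answer: 82.5 degrees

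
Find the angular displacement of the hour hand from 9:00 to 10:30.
The hour hand moves 0.5 degrees per minute.
Time elapsed: 10:30 - 9:00 = 90 minutes
Angular displacement: 90 x 0.5 = 45 degrees

Final answer: 45 degrees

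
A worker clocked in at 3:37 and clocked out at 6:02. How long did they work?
From 3:37 to 6:02:
(6 x 60 + 2) - (3 x 60 + 37) = 362 - 217 = 145 minutes
= 2 hours and 25 minutes

Final answer: 2 hours and 25 minutes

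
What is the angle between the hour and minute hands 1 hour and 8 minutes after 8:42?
First find the time 1 hour and 8 minutes after 8:42.
Total minutes: 8 x 60 + 42 + 1 x 60 + 8 = 590.
590 mod 720 = 590 minutes = 9:50.
Now compute the angle at 9:50:
Hour hand: 9 x 30 + 50 x 0.5 = 295 degrees
Minute hand: 50 x 6 = 300 degrees
Difference: |295 - 300| = 5 degrees
The angle is 5 degrees

Final answer: 5 degrees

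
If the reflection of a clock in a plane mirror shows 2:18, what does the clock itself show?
Reflection across the vertical (12-6) axis maps a hand at angle A degrees to (360 - A) degrees, which sends a reading of T minutes past 12:00 to (720 - T) minutes past 12:00.
Mirror reads 2:18 = 138 minutes past 12:00.
Actual time: (720 - 138) mod 720 = 582 minutes = 9:42.

Final answer: 9:42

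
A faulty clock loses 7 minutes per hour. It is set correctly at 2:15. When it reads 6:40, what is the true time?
For every 60 true minutes, the faulty clock advances 53 minutes, so 1 faulty-clock minute corresponds to 60/53 true minutes.
From 2:15 to 6:40 on the faulty dial is 265 minutes.
True elapsed: 265 x 60/53 = 300 minutes = 5 hours.
True time: 2:15 + 5 hours = 7:15.

Final answer: 7:15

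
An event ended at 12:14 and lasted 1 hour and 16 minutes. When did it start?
Starting time: 12:14 = 14 total minutes past 12:00
Subtracting: 1 hour and 16 minutes = 76 minutes
14 - 76 = -62 (negative, add 12 hours = 720) = 658 minutes
= 10 hours and 58 minutes past 12:00 = 10:58

Final answer: 10:58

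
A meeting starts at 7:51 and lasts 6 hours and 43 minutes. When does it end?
Starting time: 7:51
Adding 43 minutes to 51 minutes: 51 + 43 = 94 minutes = 1 hour and 34 minutes
Adding 6 hours: 7 + 6 + 1 (carry) = 14 - 12 = 2
Final time: 2:34

Final answer: 2:34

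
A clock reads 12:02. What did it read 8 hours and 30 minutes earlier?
Starting time: 12:02 = 2 total minutes past 12:00
Subtracting: 8 hours and 30 minutes = 510 minutes
2 - 510 = -508 (negative, add 12 hours = 720) = 212 minutes
= 3 hours and 32 minutes past 12:00 = 3:32

Final answer: 3:32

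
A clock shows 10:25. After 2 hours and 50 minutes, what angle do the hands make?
First find the time 2 hours and 50 minutes after 10:25.
Total minutes: 10 x 60 + 25 + 2 x 60 + 50 = 795.
795 mod 720 = 75 minutes = 1:15.
Now compute the angle at 1:15:
Hour hand: 1 x 30 + 15 x 0.5 = 37.5 degrees
Minute hand: 15 x 6 = 90 degrees
Difference: |37.5 - 90| = 52.5 degrees
The angle is 52.5 degrees

Final answer: 52.5 degrees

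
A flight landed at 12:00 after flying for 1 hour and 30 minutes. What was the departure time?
Starting time: 12:00 = 0 total minutes past 12:00
Subtracting: 1 hour and 30 minutes = 90 minutes
0 - 90 = -90 (negative, add 12 hours = 720) = 630 minutes
= 10 hours and 30 minutes past 12:00 = 10:30

Final answer: 10:30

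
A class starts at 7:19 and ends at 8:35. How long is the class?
From 7:19 to 8:35:
(8 x 60 + 35) - (7 x 60 + 19) = 515 - 439 = 76 minutes
= 1 hour and 16 minutes

Final answer: 1 hour and 16 minutes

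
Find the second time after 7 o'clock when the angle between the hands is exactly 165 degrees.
At t minutes past 7:00, the hour hand is at 30 x 7 + 0.5t degrees and the minute hand is at 6t degrees.
The smaller angle between them is 165 degrees when |30H - 5.5t| = 165 or |30H - 5.5t| = 195.
With H = 7, solve 30 x 7 - 5.5t = +/- target for each target:
  t = (30 x 7 - 165) / 5.5 = 8.18
  t = (30 x 7 + 165) / 5.5 = 68.18 (outside (0, 60))
  t = (30 x 7 - 195) / 5.5 = 2.73
  t = (30 x 7 + 195) / 5.5 = 73.64 (outside (0, 60))
Valid solutions in (0, 60): {2.73, 8.18} minutes.
The second occurrence is t = 8.18 minutes.
The hands form a 165-degree angle at 8.18 minutes past 7:00.

Final answer: 8.18 minutes past 7:00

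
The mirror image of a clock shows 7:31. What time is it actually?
Reflection across the vertical (12-6) axis maps a hand at angle A degrees to (360 - A) degrees, which sends a reading of T minutes past 12:00 to (720 - T) minutes past 12:00.
Mirror reads 7:31 = 451 minutes past 12:00.
Actual time: (720 - 451) mod 720 = 269 minutes = 4:29.

Final answer: 4:29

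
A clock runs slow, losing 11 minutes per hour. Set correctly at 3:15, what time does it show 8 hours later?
For every 60 true minutes, the faulty clock advances 60 - 11 = 49 minutes.
True elapsed: 8 hours = 480 minutes.
Faulty clock advances: 480 x 49/60 = 392 minutes (drift: 88 minutes behind).
Shown time: 3:15 + 392 minutes = 9:47.

Final answer: 9:47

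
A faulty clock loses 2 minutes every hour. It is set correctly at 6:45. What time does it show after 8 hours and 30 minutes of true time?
For every 60 true minutes, the faulty clock advances 60 - 2 = 58 minutes.
True elapsed: 8 hours and 30 minutes = 510 minutes.
Faulty clock advances: 510 x 58/60 = 493 minutes (drift: 17 minutes behind).
Shown time: 6:45 + 493 minutes = 2:58.

Final answer: 2:58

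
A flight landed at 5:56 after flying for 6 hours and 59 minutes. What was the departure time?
Starting time: 5:56 = 356 total minutes past 12:00
Subtracting: 6 hours and 59 minutes = 419 minutes
356 - 419 = -63 (negative, add 12 hours = 720) = 657 minutes
= 10 hours and 57 minutes past 12:00 = 10:57

Final answer: 10:57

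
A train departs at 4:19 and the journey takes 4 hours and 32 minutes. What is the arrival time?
Starting time: 4:19
Adding 32 minutes to 19 minutes: 19 + 32 = 51 minutes
Adding 4 hours: 4 + 4 = 8
Final time: 8:51

Final answer: 8:51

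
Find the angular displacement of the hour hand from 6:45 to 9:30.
The hour hand moves 0.5 degrees per minute.
Time elapsed: 9:30 - 6:45 = 165 minutes
Angular displacement: 165 x 0.5 = 82.5 degrees

Final answer: 82.5 degrees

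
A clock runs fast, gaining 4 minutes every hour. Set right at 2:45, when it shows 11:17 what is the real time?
For every 60 true minutes, the faulty clock advances 64 minutes, so 1 faulty-clock minute corresponds to 60/64 true minutes.
From 2:45 to 11:17 on the faulty dial is 512 minutes.
True elapsed: 512 x 60/64 = 480 minutes = 8 hours.
True time: 2:45 + 8 hours = 10:45.

Final answer: 10:45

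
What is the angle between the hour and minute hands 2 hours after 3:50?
First find the time 2 hours after 3:50.
Total minutes: 3 x 60 + 50 + 2 x 60 + 0 = 350.
350 mod 720 = 350 minutes = 5:50.
Now compute the angle at 5:50:
Hour hand: 5 x 30 + 50 x 0.5 = 175 degrees
Minute hand: 50 x 6 = 300 degrees
Difference: |175 - 300| = 125 degrees
The angle is 125 degrees

Final answer: 125 degrees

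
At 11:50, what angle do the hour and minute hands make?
Hour hand position: 11 x 30 + 50 x 0.5 = 355 degrees
Minute hand position: 50 x 6 = 300 degrees
Difference: |355 - 300| = 55 degrees
The angle between the hands is 55 degrees

Final answer: 55 degrees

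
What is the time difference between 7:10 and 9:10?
From 7:10 to 9:10:
(9 x 60 + 10) - (7 x 60 + 10) = 550 - 430 = 120 minutes
= 2 hours

Final answer: 2 hours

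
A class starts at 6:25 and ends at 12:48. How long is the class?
From 6:25 to 12:48:
(12 x 60 + 48) - (6 x 60 + 25) = 768 - 385 = 383 minutes
= 6 hours and 23 minutes

Final answer: 6 hours and 23 minutes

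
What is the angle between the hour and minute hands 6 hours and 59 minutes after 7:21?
First find the time 6 hours and 59 minutes after 7:21.
Total minutes: 7 x 60 + 21 + 6 x 60 + 59 = 860.
860 mod 720 = 140 minutes = 2:20.
Now compute the angle at 2:20:
Hour hand: 2 x 30 + 20 x 0.5 = 70 degrees
Minute hand: 20 x 6 = 120 degrees
Difference: |70 - 120| = 50 degrees
The angle is 50 degrees

Final answer: 50 degrees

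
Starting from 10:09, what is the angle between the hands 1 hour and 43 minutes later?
First find the time 1 hour and 43 minutes after 10:09.
Total minutes: 10 x 60 + 9 + 1 x 60 + 43 = 712.
712 mod 720 = 712 minutes = 11:52.
Now compute the angle at 11:52:
Hour hand: 11 x 30 + 52 x 0.5 = 356 degrees
Minute hand: 52 x 6 = 312 degrees
Difference: |356 - 312| = 44 degrees
The angle is 44 degrees

Final answer: 44 degrees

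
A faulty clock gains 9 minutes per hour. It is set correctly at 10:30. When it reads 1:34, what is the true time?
For every 60 true minutes, the faulty clock advances 69 minutes, so 1 faulty-clock minute corresponds to 60/69 true minutes.
From 10:30 to 1:34 on the faulty dial is 184 minutes.
True elapsed: 184 x 60/69 = 160 minutes = 2 hours and 40 minutes.
True time: 10:30 + 2 hours and 40 minutes = 1:10.

Final answer: 1:10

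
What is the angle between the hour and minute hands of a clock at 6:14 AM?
Hour hand position: 6 x 30 + 14 x 0.5 = 187 degrees
Minute hand position: 14 x 6 = 84 degrees
Difference: |187 - 84| = 103 degrees
The angle between the hands is 103 degrees

Final answer: 103 degrees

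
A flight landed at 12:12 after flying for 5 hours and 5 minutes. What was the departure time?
Starting time: 12:12 = 12 total minutes past 12:00
Subtracting: 5 hours and 5 minutes = 305 minutes
12 - 305 = -293 (negative, add 12 hours = 720) = 427 minutes
= 7 hours and 7 minutes past 12:00 = 7:07

Final answer: 7:07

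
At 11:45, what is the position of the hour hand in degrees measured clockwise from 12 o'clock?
The hour hand moves 30 degrees per hour and 0.5 degrees per minute.
At 11:45: (11) x 30 + 45 x 0.5 = 330 + 22.5 = 352.5 degrees

Final answer: 352.5 degrees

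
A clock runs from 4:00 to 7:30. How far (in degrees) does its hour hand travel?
The hour hand moves 0.5 degrees per minute.
Time elapsed: 7:30 - 4:00 = 210 minutes
Angular displacement: 210 x 0.5 = 105 degrees

Final answer: 105 degrees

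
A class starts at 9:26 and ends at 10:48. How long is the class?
From 9:26 to 10:48:
(10 x 60 + 48) - (9 x 60 + 26) = 648 - 566 = 82 minutes
= 1 hour and 22 minutes

Final answer: 1 hour and 22 minutes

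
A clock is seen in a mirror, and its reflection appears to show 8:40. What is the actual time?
Reflection across the vertical (12-6) axis maps a hand at angle A degrees to (360 - A) degrees, which sends a reading of T minutes past 12:00 to (720 - T) minutes past 12:00.
Mirror reads 8:40 = 520 minutes past 12:00.
Actual time: (720 - 520) mod 720 = 200 minutes = 3:20.

Final answer: 3:20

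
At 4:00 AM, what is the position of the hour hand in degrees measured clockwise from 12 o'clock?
The hour hand moves 30 degrees per hour and 0.5 degrees per minute.
At 4:00: (4) x 30 + 0 x 0.5 = 120 + 0 = 120 degrees

Final answer: 120 degrees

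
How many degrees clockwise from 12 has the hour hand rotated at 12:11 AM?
The hour hand moves 30 degrees per hour and 0.5 degrees per minute.
At 12:11: (0) x 30 + 11 x 0.5 = 0 + 5.5 = 5.5 degrees

Final answer: 5.5 degrees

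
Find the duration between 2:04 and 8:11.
From 2:04 to 8:11:
(8 x 60 + 11) - (2 x 60 + 4) = 491 - 124 = 367 minutes
= 6 hours and 7 minutes

Final answer: 6 hours and 7 minutes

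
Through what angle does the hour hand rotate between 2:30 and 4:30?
The hour hand moves 0.5 degrees per minute.
Time elapsed: 4:30 - 2:30 = 120 minutes
Angular displacement: 120 x 0.5 = 60 degrees

Final answer: 60 degrees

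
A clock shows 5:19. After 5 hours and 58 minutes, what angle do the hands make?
First find the time 5 hours and 58 minutes after 5:19.
Total minutes: 5 x 60 + 19 + 5 x 60 + 58 = 677.
677 mod 720 = 677 minutes = 11:17.
Now compute the angle at 11:17:
Hour hand: 11 x 30 + 17 x 0.5 = 338.5 degrees
Minute hand: 17 x 6 = 102 degrees
Difference: |338.5 - 102| = 236.5 degrees
Smaller angle: 360 - 236.5 = 123.5 degrees

Final answer: 123.5 degrees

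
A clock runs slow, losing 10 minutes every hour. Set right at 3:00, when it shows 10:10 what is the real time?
For every 60 true minutes, the faulty clock advances 50 minutes, so 1 faulty-clock minute corresponds to 60/50 true minutes.
From 3:00 to 10:10 on the faulty dial is 430 minutes.
True elapsed: 430 x 60/50 = 516 minutes = 8 hours and 36 minutes.
True time: 3:00 + 8 hours and 36 minutes = 11:36.

Final answer: 11:36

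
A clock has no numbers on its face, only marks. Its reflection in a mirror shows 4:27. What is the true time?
Reflection across the vertical (12-6) axis maps a hand at angle A degrees to (360 - A) degrees, which sends a reading of T minutes past 12:00 to (720 - T) minutes past 12:00.
Mirror reads 4:27 = 267 minutes past 12:00.
Actual time: (720 - 267) mod 720 = 453 minutes = 7:33.

Final answer: 7:33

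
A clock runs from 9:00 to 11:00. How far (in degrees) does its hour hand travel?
The hour hand moves 0.5 degrees per minute.
Time elapsed: 11:00 - 9:00 = 120 minutes
Angular displacement: 120 x 0.5 = 60 degrees

Final answer: 60 degrees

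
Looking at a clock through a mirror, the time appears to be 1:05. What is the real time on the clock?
Reflection across the vertical (12-6) axis maps a hand at angle A degrees to (360 - A) degrees, which sends a reading of T minutes past 12:00 to (720 - T) minutes past 12:00.
Mirror reads 1:05 = 65 minutes past 12:00.
Actual time: (720 - 65) mod 720 = 655 minutes = 10:55.

Final answer: 10:55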